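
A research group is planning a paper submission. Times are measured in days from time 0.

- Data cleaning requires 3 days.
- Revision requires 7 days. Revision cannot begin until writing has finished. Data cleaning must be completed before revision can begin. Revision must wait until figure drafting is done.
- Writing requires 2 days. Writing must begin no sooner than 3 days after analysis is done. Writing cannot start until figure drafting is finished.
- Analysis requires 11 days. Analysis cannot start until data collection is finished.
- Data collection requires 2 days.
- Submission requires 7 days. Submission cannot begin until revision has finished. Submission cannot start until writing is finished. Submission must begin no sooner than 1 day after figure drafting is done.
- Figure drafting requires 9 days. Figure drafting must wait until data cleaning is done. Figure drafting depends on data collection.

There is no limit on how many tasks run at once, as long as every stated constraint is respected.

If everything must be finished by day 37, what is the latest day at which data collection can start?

5

Submission has no dependents, so it just needs to finish by day 37. Starting by 37 − 7 = day 30 achieves that.
Revision must finish before submission (must start by day 30). With a 7-day duration, revision must start by 30 − 7 = day 23.
Writing feeds revision (must start by day 23); submission (must start by day 30). Taking the minimum, writing must finish by day 23 and start by 23 − 2 = day 21.
Analysis feeds into writing (must start by day 21, minus 3-day gap → day 18); so analysis must finish by day 18 and therefore start by day 7.
Figure drafting must finish in time for writing (must start by day 21); revision (must start by day 23); submission (must start by day 30, minus 1-day gap → day 29). The tightest is day 21, so figure drafting must start by 21 − 9 = day 12.
Data collection has several dependents: analysis (must start by day 7); figure drafting (must start by day 12). The earliest of those limits is day 7, so data collection must start by 7 − 2 = day 5.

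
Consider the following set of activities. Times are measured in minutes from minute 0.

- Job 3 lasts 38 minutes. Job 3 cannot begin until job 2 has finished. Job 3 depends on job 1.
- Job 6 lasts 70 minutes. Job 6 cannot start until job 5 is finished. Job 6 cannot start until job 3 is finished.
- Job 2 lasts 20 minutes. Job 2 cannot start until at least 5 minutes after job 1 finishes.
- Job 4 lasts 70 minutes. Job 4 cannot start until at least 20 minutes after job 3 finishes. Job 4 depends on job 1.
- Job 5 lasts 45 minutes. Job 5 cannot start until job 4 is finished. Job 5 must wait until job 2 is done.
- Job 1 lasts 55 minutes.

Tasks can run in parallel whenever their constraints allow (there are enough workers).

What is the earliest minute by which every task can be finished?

Job 1 has no prerequisites, so it starts at minute 0 and finishes at minute 55.
After job 1 (finishes minute 55, plus 5-minute gap → minute 60), job 2 can start at minute 60 and finishes at minute 80.
Job 3 cannot start until job 2 (finishes minute 80); job 1 (finishes minute 55). The controlling bound is minute 80, so job 3 finishes at 80 + 38 = minute 118.
Job 4 has to wait for job 3 (finishes minute 118, plus 20-minute gap → minute 138); job 1 (finishes minute 55). The latest of these is minute 138, so job 4 runs minute 138 to 138 + 70 = minute 208.
Job 5 has to wait for job 4 (finishes minute 208); job 2 (finishes minute 80). The latest of these is minute 208, so job 5 runs minute 208 to 208 + 45 = minute 253.
For job 6: job 5 (finishes minute 253); job 3 (finishes minute 118). Taking the maximum gives a start of minute 253, and it finishes at 253 + 70 = minute 323.
All tasks are finished once the last one completes. Finish times: Job 1 at 55, Job 2 at 80, Job 3 at 118, Job 4 at 208, Job 5 at 253, Job 6 at 323. The latest is minute 323.

323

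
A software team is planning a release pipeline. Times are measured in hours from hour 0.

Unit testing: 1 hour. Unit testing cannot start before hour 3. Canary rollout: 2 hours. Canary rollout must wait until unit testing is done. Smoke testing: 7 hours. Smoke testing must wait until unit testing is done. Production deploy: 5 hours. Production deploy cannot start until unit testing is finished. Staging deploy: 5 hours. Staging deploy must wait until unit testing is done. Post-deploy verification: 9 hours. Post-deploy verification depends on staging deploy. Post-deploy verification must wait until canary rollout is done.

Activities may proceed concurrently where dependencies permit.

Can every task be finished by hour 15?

Unit testing waits on its own release at hour 3, so it starts at hour 3 and finishes at 3 + 1 = hour 4.
Production deploy waits on unit testing (finishes hour 4), so it starts at hour 4 and finishes at 4 + 5 = hour 9.
Canary rollout waits on unit testing (finishes hour 4), so it starts at hour 4 and finishes at 4 + 2 = hour 6.
After unit testing (finishes hour 4), smoke testing can start at hour 4 and finishes at hour 11.
After unit testing (finishes hour 4), staging deploy can start at hour 4 and finishes at hour 9.
For post-deploy verification: staging deploy (finishes hour 9); canary rollout (finishes hour 6). Taking the maximum gives a start of hour 9, and it finishes at 9 + 9 = hour 18.
The earliest everything can be done is hour 18, which is after the deadline of 15, so it is not possible.

No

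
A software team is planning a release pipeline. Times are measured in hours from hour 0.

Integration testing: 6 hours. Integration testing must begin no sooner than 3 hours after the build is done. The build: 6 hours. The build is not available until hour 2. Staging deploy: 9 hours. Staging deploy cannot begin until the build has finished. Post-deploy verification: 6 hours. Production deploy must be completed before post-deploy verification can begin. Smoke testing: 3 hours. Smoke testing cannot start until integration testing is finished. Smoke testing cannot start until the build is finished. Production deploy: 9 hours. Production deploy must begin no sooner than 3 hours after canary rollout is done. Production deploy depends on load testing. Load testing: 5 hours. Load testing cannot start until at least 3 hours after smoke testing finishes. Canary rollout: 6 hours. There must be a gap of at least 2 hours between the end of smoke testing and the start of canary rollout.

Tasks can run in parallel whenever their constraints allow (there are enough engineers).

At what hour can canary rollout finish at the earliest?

The build cannot begin until its own release at hour 2. It runs from hour 2 to 2 + 6 = hour 8.
After the build (finishes hour 8, plus 3-hour gap → hour 11), integration testing can start at hour 11 and finishes at hour 17.
For smoke testing: integration testing (finishes hour 17); the build (finishes hour 8). Taking the maximum gives a start of hour 17, and it finishes at 17 + 3 = hour 20.
Canary rollout cannot begin until smoke testing (finishes hour 20, plus 2-hour gap → hour 22). It runs from hour 22 to 22 + 6 = hour 28.

28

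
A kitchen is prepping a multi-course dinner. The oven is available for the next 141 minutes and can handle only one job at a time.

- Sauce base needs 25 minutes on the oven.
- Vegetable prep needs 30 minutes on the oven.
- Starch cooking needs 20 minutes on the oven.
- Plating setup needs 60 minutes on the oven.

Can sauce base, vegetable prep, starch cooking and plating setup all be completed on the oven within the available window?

Running back to back, the jobs need 25 + 30 + 20 + 60 = 135 minutes on the oven.
Since 135 ≤ 141, they fit within the window.

Yes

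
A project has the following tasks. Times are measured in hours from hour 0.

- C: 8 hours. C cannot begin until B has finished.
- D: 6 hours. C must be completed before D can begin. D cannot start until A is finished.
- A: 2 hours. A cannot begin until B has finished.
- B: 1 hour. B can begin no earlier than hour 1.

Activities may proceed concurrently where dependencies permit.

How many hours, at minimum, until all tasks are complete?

16

After its own release at hour 1, B can start at hour 1 and finishes at hour 2.
C cannot begin until B (finishes hour 2). It runs from hour 2 to 2 + 8 = hour 10.
After B (finishes hour 2), A can start at hour 2 and finishes at hour 4.
For D: C (finishes hour 10); A (finishes hour 4). Taking the maximum gives a start of hour 10, and it finishes at 10 + 6 = hour 16.
All tasks are finished once the last one completes. Finish times: A at 4, B at 2, C at 10, D at 16. The latest is hour 16.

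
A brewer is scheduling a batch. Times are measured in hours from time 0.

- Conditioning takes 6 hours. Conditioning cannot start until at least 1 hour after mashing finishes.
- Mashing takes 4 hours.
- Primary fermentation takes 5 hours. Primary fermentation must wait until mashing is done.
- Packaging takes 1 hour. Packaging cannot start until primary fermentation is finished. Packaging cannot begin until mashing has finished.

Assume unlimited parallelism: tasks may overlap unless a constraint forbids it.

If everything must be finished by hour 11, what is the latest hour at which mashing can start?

To finish by hour 11, packaging (duration 1) must start no later than hour 10.
Primary fermentation has to be done before packaging (must start by hour 10). That means finishing by hour 10, i.e. starting by 10 − 5 = hour 5.
Conditioning has no dependents, so it just needs to finish by hour 11. Starting by 11 − 6 = hour 5 achieves that.
For mashing: primary fermentation (must start by hour 5); conditioning (must start by hour 5, minus 1-hour gap → hour 4); packaging (must start by hour 10). The most restrictive is hour 4; with a 4-hour duration, mashing must start by hour 0.

0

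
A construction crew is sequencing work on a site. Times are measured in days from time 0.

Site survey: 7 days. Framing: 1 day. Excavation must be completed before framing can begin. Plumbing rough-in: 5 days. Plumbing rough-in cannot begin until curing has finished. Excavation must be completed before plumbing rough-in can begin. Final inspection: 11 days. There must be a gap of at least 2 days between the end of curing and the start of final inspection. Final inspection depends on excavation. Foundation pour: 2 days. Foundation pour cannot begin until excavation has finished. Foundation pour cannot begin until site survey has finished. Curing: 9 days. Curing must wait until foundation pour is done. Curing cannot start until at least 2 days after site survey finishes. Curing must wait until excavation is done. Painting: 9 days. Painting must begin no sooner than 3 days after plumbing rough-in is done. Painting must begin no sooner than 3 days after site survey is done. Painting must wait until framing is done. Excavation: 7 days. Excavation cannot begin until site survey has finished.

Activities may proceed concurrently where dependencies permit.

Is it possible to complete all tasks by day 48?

Site survey has no prerequisites, so it starts at day 0 and finishes at day 7.
After site survey (finishes day 7), excavation can start at day 7 and finishes at day 14.
Framing waits on excavation (finishes day 14), so it starts at day 14 and finishes at 14 + 1 = day 15.
For foundation pour: excavation (finishes day 14); site survey (finishes day 7). Taking the maximum gives a start of day 14, and it finishes at 14 + 2 = day 16.
Curing cannot start until foundation pour (finishes day 16); site survey (finishes day 7, plus 2-day gap → day 9); excavation (finishes day 14). The controlling bound is day 16, so curing finishes at 16 + 9 = day 25.
Final inspection needs all of curing (finishes day 25, plus 2-day gap → day 27); excavation (finishes day 14). That puts its earliest start at day 27; it finishes at 27 + 11 = day 38.
Plumbing rough-in has to wait for curing (finishes day 25); excavation (finishes day 14). The latest of these is day 25, so plumbing rough-in runs day 25 to 25 + 5 = day 30.
For painting: plumbing rough-in (finishes day 30, plus 3-day gap → day 33); site survey (finishes day 7, plus 3-day gap → day 10); framing (finishes day 15). Taking the maximum gives a start of day 33, and it finishes at 33 + 9 = day 42.
Every task is finished by day 42, which is no later than the deadline of 48, so the schedule is feasible.

Yes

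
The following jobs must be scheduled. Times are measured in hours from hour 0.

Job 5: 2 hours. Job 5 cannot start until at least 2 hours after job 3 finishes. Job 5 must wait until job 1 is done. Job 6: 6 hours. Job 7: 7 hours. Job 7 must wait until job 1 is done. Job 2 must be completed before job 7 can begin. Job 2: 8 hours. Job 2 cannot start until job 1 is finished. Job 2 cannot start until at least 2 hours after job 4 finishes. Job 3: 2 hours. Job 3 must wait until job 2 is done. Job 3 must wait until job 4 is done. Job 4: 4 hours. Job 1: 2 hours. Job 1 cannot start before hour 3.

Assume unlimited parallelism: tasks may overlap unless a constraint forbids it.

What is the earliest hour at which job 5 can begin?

Nothing blocks job 4, so it runs from hour 0 to hour 4.
Job 1 waits on its own release at hour 3, so it starts at hour 3 and finishes at 3 + 2 = hour 5.
Job 2 needs all of job 1 (finishes hour 5); job 4 (finishes hour 4, plus 2-hour gap → hour 6). That puts its earliest start at hour 6; it finishes at 6 + 8 = hour 14.
Job 3 cannot start until job 2 (finishes hour 14); job 4 (finishes hour 4). The controlling bound is hour 14, so job 3 finishes at 14 + 2 = hour 16.
Job 5 waits on job 3 (finishes hour 16, plus 2-hour gap → hour 18); job 1 (finishes hour 5). The latest of these is hour 18, which is the earliest job 5 can start.

18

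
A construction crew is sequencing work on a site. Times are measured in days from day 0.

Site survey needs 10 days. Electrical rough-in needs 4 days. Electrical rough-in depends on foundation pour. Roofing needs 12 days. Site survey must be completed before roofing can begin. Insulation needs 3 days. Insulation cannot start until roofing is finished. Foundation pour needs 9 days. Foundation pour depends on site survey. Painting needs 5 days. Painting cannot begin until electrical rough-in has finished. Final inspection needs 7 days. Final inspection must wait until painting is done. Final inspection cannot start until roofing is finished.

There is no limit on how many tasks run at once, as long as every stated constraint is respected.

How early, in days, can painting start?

23

Nothing blocks site survey, so it runs from day 0 to day 10.
Foundation pour cannot begin until site survey (finishes day 10). It runs from day 10 to 10 + 9 = day 19.
After foundation pour (finishes day 19), electrical rough-in can start at day 19 and finishes at day 23.
Painting waits on electrical rough-in (finishes day 23), so the earliest it can start is day 23.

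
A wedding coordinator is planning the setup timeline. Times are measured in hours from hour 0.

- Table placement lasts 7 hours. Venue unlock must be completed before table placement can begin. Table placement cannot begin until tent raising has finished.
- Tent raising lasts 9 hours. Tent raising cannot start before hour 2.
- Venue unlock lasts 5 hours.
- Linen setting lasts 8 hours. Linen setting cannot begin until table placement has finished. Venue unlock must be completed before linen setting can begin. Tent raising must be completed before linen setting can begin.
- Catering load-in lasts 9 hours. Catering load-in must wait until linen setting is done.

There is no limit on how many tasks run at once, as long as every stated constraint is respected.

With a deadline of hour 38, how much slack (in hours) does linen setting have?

After its own release at hour 2, tent raising can start at hour 2 and finishes at hour 11.
Venue unlock has no prerequisites, so it starts at hour 0 and finishes at hour 5.
Table placement cannot start until venue unlock (finishes hour 5); tent raising (finishes hour 11). The controlling bound is hour 11, so table placement finishes at 11 + 7 = hour 18.
Linen setting cannot start until table placement (finishes hour 18); venue unlock (finishes hour 5); tent raising (finishes hour 11). The controlling bound is hour 18, so linen setting finishes at 18 + 8 = hour 26.

Working backward from the deadline:
To finish by hour 38, catering load-in (duration 9) must start no later than hour 29.
Linen setting feeds into catering load-in (must start by hour 29); so linen setting must finish by hour 29 and therefore start by hour 21.
So linen setting can start as early as hour 18 and as late as hour 21, giving 21 − 18 = 3 hours of slack.

3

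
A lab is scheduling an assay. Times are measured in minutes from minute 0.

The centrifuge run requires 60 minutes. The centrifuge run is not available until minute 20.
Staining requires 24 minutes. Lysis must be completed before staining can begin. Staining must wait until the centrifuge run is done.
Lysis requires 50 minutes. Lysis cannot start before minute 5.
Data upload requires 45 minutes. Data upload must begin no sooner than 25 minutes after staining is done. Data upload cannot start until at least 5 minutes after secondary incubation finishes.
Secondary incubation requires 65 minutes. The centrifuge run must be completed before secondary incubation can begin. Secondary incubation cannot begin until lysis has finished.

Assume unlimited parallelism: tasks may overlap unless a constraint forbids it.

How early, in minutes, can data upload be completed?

195

The centrifuge run cannot begin until its own release at minute 20. It runs from minute 20 to 20 + 60 = minute 80.
After its own release at minute 5, lysis can start at minute 5 and finishes at minute 55.
Secondary incubation cannot start until the centrifuge run (finishes minute 80); lysis (finishes minute 55). The controlling bound is minute 80, so secondary incubation finishes at 80 + 65 = minute 145.
Staining cannot start until lysis (finishes minute 55); the centrifuge run (finishes minute 80). The controlling bound is minute 80, so staining finishes at 80 + 24 = minute 104.
Data upload cannot start until staining (finishes minute 104, plus 25-minute gap → minute 129); secondary incubation (finishes minute 145, plus 5-minute gap → minute 150). The controlling bound is minute 150, so data upload finishes at 150 + 45 = minute 195.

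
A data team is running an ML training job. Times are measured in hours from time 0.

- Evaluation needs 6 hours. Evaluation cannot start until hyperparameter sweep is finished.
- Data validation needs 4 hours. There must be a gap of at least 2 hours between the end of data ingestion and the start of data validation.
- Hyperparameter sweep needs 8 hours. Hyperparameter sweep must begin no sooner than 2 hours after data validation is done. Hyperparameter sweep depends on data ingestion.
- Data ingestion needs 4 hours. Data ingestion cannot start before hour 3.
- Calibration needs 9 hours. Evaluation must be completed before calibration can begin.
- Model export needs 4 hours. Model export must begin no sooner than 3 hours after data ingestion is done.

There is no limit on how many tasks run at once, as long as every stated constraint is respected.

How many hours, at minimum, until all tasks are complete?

38

Data ingestion waits on its own release at hour 3, so it starts at hour 3 and finishes at 3 + 4 = hour 7.
Model export cannot begin until data ingestion (finishes hour 7, plus 3-hour gap → hour 10). It runs from hour 10 to 10 + 4 = hour 14.
Data validation waits on data ingestion (finishes hour 7, plus 2-hour gap → hour 9), so it starts at hour 9 and finishes at 9 + 4 = hour 13.
Hyperparameter sweep has to wait for data validation (finishes hour 13, plus 2-hour gap → hour 15); data ingestion (finishes hour 7). The latest of these is hour 15, so hyperparameter sweep runs hour 15 to 15 + 8 = hour 23.
Evaluation cannot begin until hyperparameter sweep (finishes hour 23). It runs from hour 23 to 23 + 6 = hour 29.
Calibration cannot begin until evaluation (finishes hour 29). It runs from hour 29 to 29 + 9 = hour 38.
All tasks are finished once the last one completes. Finish times: Data ingestion at 7, Data validation at 13, Hyperparameter sweep at 23, Evaluation at 29, Calibration at 38, Model export at 14. The latest is hour 38.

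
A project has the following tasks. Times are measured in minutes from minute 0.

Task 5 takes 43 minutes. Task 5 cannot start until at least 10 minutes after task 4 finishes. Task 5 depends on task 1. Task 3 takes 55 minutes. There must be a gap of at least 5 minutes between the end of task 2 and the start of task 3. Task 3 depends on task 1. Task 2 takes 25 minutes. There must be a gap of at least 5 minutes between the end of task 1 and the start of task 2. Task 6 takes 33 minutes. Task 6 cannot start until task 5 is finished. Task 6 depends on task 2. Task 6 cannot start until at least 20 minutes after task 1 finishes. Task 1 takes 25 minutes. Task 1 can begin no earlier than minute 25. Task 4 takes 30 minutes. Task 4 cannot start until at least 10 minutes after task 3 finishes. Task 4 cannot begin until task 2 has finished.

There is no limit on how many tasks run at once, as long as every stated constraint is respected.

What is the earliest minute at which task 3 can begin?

After its own release at minute 25, task 1 can start at minute 25 and finishes at minute 50.
After task 1 (finishes minute 50, plus 5-minute gap → minute 55), task 2 can start at minute 55 and finishes at minute 80.
Task 3 waits on task 2 (finishes minute 80, plus 5-minute gap → minute 85); task 1 (finishes minute 50). The latest of these is minute 85, which is the earliest task 3 can start.

85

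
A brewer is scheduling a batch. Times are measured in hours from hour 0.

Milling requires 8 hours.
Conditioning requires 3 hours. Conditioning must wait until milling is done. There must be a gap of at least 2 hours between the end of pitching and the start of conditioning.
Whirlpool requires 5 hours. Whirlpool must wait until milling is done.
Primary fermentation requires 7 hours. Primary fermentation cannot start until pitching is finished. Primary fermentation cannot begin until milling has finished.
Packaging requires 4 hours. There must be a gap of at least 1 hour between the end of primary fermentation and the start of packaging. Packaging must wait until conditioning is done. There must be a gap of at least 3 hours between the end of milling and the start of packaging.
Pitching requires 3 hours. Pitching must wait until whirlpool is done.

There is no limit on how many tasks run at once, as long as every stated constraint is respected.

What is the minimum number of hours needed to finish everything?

Milling can start immediately at hour 0; it finishes at hour 8.
After milling (finishes hour 8), whirlpool can start at hour 8 and finishes at hour 13.
After whirlpool (finishes hour 13), pitching can start at hour 13 and finishes at hour 16.
Conditioning cannot start until milling (finishes hour 8); pitching (finishes hour 16, plus 2-hour gap → hour 18). The controlling bound is hour 18, so conditioning finishes at 18 + 3 = hour 21.
Primary fermentation cannot start until pitching (finishes hour 16); milling (finishes hour 8). The controlling bound is hour 16, so primary fermentation finishes at 16 + 7 = hour 23.
Packaging cannot start until primary fermentation (finishes hour 23, plus 1-hour gap → hour 24); conditioning (finishes hour 21); milling (finishes hour 8, plus 3-hour gap → hour 11). The controlling bound is hour 24, so packaging finishes at 24 + 4 = hour 28.
All tasks are finished once the last one completes. Finish times: Milling at 8, Whirlpool at 13, Pitching at 16, Primary fermentation at 23, Conditioning at 21, Packaging at 28. The latest is hour 28.

28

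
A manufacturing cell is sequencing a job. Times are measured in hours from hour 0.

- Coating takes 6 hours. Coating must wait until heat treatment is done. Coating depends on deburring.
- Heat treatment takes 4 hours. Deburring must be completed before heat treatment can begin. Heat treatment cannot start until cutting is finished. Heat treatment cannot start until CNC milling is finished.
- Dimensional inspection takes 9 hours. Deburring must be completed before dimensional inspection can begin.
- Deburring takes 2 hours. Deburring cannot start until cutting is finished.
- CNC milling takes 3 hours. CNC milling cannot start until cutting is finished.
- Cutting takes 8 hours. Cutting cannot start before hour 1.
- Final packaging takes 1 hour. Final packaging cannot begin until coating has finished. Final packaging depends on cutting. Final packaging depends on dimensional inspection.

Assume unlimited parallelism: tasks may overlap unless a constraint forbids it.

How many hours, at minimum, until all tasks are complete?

23

Cutting cannot begin until its own release at hour 1. It runs from hour 1 to 1 + 8 = hour 9.
After cutting (finishes hour 9), CNC milling can start at hour 9 and finishes at hour 12.
After cutting (finishes hour 9), deburring can start at hour 9 and finishes at hour 11.
Dimensional inspection waits on deburring (finishes hour 11), so it starts at hour 11 and finishes at 11 + 9 = hour 20.
Heat treatment cannot start until deburring (finishes hour 11); cutting (finishes hour 9); CNC milling (finishes hour 12). The controlling bound is hour 12, so heat treatment finishes at 12 + 4 = hour 16.
Coating needs all of heat treatment (finishes hour 16); deburring (finishes hour 11). That puts its earliest start at hour 16; it finishes at 16 + 6 = hour 22.
Final packaging cannot start until coating (finishes hour 22); cutting (finishes hour 9); dimensional inspection (finishes hour 20). The controlling bound is hour 22, so final packaging finishes at 22 + 1 = hour 23.
All tasks are finished once the last one completes. Finish times: Cutting at 9, Deburring at 11, CNC milling at 12, Heat treatment at 16, Dimensional inspection at 20, Coating at 22, Final packaging at 23. The latest is hour 23.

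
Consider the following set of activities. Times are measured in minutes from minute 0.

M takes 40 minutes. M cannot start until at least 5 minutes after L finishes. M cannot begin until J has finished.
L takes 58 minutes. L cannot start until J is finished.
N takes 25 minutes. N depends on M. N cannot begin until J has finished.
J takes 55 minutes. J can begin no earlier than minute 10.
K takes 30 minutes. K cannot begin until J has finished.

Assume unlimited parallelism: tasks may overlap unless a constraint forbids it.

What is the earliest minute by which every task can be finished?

J cannot begin until its own release at minute 10. It runs from minute 10 to 10 + 55 = minute 65.
L waits on J (finishes minute 65), so it starts at minute 65 and finishes at 65 + 58 = minute 123.
M needs all of L (finishes minute 123, plus 5-minute gap → minute 128); J (finishes minute 65). That puts its earliest start at minute 128; it finishes at 128 + 40 = minute 168.
N needs all of M (finishes minute 168); J (finishes minute 65). That puts its earliest start at minute 168; it finishes at 168 + 25 = minute 193.
After J (finishes minute 65), K can start at minute 65 and finishes at minute 95.
All tasks are finished once the last one completes. Finish times: J at 65, K at 95, L at 123, M at 168, N at 193. The latest is minute 193.

193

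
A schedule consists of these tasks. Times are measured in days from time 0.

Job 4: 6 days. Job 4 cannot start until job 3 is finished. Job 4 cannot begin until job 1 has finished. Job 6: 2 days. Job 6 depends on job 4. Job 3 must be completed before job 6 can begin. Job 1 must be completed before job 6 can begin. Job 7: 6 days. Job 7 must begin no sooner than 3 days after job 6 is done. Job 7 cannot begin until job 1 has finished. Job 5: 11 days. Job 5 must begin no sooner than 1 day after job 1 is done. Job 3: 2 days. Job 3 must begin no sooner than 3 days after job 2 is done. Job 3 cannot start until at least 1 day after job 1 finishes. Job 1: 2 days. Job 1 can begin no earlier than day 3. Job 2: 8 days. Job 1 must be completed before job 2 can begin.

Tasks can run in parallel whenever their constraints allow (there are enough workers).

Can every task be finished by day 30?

After its own release at day 3, job 1 can start at day 3 and finishes at day 5.
After job 1 (finishes day 5, plus 1-day gap → day 6), job 5 can start at day 6 and finishes at day 17.
Job 2 waits on job 1 (finishes day 5), so it starts at day 5 and finishes at 5 + 8 = day 13.
Job 3 cannot start until job 2 (finishes day 13, plus 3-day gap → day 16); job 1 (finishes day 5, plus 1-day gap → day 6). The controlling bound is day 16, so job 3 finishes at 16 + 2 = day 18.
Job 4 needs all of job 3 (finishes day 18); job 1 (finishes day 5). That puts its earliest start at day 18; it finishes at 18 + 6 = day 24.
For job 6: job 4 (finishes day 24); job 3 (finishes day 18); job 1 (finishes day 5). Taking the maximum gives a start of day 24, and it finishes at 24 + 2 = day 26.
For job 7: job 6 (finishes day 26, plus 3-day gap → day 29); job 1 (finishes day 5). Taking the maximum gives a start of day 29, and it finishes at 29 + 6 = day 35.
The earliest everything can be done is day 35, which is after the deadline of 30, so it is not possible.

No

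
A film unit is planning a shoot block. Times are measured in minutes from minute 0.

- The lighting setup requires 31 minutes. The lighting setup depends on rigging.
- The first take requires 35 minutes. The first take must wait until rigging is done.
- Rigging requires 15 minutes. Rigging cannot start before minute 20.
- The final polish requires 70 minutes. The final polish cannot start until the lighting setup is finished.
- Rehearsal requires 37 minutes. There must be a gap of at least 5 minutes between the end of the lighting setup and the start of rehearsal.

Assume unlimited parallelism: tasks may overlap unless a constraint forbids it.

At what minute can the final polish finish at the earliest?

136

Rigging cannot begin until its own release at minute 20. It runs from minute 20 to 20 + 15 = minute 35.
The lighting setup cannot begin until rigging (finishes minute 35). It runs from minute 35 to 35 + 31 = minute 66.
The final polish cannot begin until the lighting setup (finishes minute 66). It runs from minute 66 to 66 + 70 = minute 136.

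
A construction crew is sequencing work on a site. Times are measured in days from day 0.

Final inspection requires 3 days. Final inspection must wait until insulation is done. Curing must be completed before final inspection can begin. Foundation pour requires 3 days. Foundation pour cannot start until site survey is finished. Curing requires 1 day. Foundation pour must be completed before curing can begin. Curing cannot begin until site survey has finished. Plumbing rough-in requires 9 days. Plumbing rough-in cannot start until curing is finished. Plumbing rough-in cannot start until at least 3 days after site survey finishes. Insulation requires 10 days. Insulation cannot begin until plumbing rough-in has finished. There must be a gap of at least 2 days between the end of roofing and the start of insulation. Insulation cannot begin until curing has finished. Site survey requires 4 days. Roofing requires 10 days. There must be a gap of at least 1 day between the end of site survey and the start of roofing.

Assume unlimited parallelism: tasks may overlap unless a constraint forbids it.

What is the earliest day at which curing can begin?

Site survey can start immediately at day 0; it finishes at day 4.
Foundation pour waits on site survey (finishes day 4), so it starts at day 4 and finishes at 4 + 3 = day 7.
Curing waits on foundation pour (finishes day 7); site survey (finishes day 4). The latest of these is day 7, which is the earliest curing can start.

7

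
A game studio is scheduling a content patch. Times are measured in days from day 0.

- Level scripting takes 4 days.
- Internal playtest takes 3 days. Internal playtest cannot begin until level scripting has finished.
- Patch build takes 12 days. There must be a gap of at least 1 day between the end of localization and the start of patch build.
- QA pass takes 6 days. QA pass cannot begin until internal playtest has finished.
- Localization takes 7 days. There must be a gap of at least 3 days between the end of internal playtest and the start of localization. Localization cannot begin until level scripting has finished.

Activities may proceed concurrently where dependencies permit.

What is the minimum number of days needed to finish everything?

Level scripting has no prerequisites, so it starts at day 0 and finishes at day 4.
Internal playtest waits on level scripting (finishes day 4), so it starts at day 4 and finishes at 4 + 3 = day 7.
QA pass cannot begin until internal playtest (finishes day 7). It runs from day 7 to 7 + 6 = day 13.
Localization cannot start until internal playtest (finishes day 7, plus 3-day gap → day 10); level scripting (finishes day 4). The controlling bound is day 10, so localization finishes at 10 + 7 = day 17.
Patch build waits on localization (finishes day 17, plus 1-day gap → day 18), so it starts at day 18 and finishes at 18 + 12 = day 30.
All tasks are finished once the last one completes. Finish times: Level scripting at 4, Internal playtest at 7, Localization at 17, QA pass at 13, Patch build at 30. The latest is day 30.

30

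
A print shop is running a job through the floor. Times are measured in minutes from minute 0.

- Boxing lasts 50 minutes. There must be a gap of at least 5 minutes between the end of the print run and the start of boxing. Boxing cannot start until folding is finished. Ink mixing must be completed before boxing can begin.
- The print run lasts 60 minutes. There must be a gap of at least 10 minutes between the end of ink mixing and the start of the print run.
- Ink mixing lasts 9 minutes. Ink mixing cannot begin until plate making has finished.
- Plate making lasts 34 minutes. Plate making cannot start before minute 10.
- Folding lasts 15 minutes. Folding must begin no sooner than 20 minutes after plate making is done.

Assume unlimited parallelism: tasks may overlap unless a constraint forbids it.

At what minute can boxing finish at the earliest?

178

Plate making cannot begin until its own release at minute 10. It runs from minute 10 to 10 + 34 = minute 44.
After plate making (finishes minute 44, plus 20-minute gap → minute 64), folding can start at minute 64 and finishes at minute 79.
After plate making (finishes minute 44), ink mixing can start at minute 44 and finishes at minute 53.
After ink mixing (finishes minute 53, plus 10-minute gap → minute 63), the print run can start at minute 63 and finishes at minute 123.
For boxing: the print run (finishes minute 123, plus 5-minute gap → minute 128); folding (finishes minute 79); ink mixing (finishes minute 53). Taking the maximum gives a start of minute 128, and it finishes at 128 + 50 = minute 178.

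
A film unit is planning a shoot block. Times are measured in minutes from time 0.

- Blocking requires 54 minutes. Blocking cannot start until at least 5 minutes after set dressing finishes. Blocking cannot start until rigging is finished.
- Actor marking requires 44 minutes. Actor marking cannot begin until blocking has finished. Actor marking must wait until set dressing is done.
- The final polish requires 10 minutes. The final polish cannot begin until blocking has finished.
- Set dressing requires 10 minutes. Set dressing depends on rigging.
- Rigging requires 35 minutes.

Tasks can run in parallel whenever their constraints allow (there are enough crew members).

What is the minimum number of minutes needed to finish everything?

148

Rigging has no prerequisites, so it starts at minute 0 and finishes at minute 35.
Set dressing waits on rigging (finishes minute 35), so it starts at minute 35 and finishes at 35 + 10 = minute 45.
Blocking has to wait for set dressing (finishes minute 45, plus 5-minute gap → minute 50); rigging (finishes minute 35). The latest of these is minute 50, so blocking runs minute 50 to 50 + 54 = minute 104.
After blocking (finishes minute 104), the final polish can start at minute 104 and finishes at minute 114.
Actor marking needs all of blocking (finishes minute 104); set dressing (finishes minute 45). That puts its earliest start at minute 104; it finishes at 104 + 44 = minute 148.
All tasks are finished once the last one completes. Finish times: Rigging at 35, Set dressing at 45, Blocking at 104, Actor marking at 148, The final polish at 114. The latest is minute 148.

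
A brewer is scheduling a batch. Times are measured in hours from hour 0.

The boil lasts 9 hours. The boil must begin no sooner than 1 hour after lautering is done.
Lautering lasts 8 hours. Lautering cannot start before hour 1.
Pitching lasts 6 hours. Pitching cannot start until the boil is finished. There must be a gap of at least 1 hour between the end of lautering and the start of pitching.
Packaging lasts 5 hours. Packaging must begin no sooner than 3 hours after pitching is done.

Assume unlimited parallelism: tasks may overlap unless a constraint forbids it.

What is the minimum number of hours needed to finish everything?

Lautering waits on its own release at hour 1, so it starts at hour 1 and finishes at 1 + 8 = hour 9.
The boil waits on lautering (finishes hour 9, plus 1-hour gap → hour 10), so it starts at hour 10 and finishes at 10 + 9 = hour 19.
Pitching has to wait for the boil (finishes hour 19); lautering (finishes hour 9, plus 1-hour gap → hour 10). The latest of these is hour 19, so pitching runs hour 19 to 19 + 6 = hour 25.
Packaging waits on pitching (finishes hour 25, plus 3-hour gap → hour 28), so it starts at hour 28 and finishes at 28 + 5 = hour 33.
All tasks are finished once the last one completes. Finish times: Lautering at 9, The boil at 19, Pitching at 25, Packaging at 33. The latest is hour 33.

33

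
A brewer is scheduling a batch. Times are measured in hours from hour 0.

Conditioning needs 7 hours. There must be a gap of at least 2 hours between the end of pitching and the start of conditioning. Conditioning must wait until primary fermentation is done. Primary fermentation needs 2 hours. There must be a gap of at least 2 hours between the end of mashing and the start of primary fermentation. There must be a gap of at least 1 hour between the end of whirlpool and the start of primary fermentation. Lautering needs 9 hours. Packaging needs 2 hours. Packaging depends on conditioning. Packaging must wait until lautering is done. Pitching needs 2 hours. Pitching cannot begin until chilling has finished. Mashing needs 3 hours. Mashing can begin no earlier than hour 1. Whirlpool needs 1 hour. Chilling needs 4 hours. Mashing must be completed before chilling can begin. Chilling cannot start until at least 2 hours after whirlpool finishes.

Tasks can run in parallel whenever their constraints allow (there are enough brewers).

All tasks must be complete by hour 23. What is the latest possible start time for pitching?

Packaging must finish by hour 23; it takes 2 hours, so it must start by 23 − 2 = hour 21.
Conditioning has to be done before packaging (must start by hour 21). That means finishing by hour 21, i.e. starting by 21 − 7 = hour 14.
Pitching must finish before conditioning (must start by hour 14, minus 2-hour gap → hour 12). With a 2-hour duration, pitching must start by 12 − 2 = hour 10.

10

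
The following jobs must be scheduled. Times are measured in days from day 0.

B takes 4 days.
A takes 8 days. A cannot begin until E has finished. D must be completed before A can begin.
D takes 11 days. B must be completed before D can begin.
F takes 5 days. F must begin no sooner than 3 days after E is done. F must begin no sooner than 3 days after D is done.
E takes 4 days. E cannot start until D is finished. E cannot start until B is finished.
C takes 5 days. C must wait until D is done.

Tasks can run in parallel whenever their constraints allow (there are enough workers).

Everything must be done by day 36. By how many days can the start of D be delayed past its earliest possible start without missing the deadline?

B has no prerequisites, so it starts at day 0 and finishes at day 4.
D waits on B (finishes day 4), so it starts at day 4 and finishes at 4 + 11 = day 15.

Working backward from the deadline:
C has no dependents, so it just needs to finish by day 36. Starting by 36 − 5 = day 31 achieves that.
To finish by day 36, A (duration 8) must start no later than day 28.
F has no dependents, so it just needs to finish by day 36. Starting by 36 − 5 = day 31 achieves that.
E has several dependents: A (must start by day 28); F (must start by day 31, minus 3-day gap → day 28). The earliest of those limits is day 28, so E must start by 28 − 4 = day 24.
D feeds A (must start by day 28); C (must start by day 31); E (must start by day 24); F (must start by day 31, minus 3-day gap → day 28). Taking the minimum, D must finish by day 24 and start by 24 − 11 = day 13.
So D can start as early as day 4 and as late as day 13, giving 13 − 4 = 9 days of slack.

9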